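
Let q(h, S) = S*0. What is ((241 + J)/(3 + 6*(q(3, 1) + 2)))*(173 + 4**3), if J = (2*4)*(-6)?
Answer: 15247/5 ≈ 3049.4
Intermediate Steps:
q(h, S) = 0
J = -48 (J = 8*(-6) = -48)
((241 + J)/(3 + 6*(q(3, 1) + 2)))*(173 + 4**3) = ((241 - 48)/(3 + 6*(0 + 2)))*(173 + 4**3) = (193/(3 + 6*2))*(173 + 64) = (193/(3 + 12))*237 = (193/15)*237 = 15247/5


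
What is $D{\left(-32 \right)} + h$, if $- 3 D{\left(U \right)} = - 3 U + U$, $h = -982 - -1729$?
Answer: $\frac{2177}{3} \approx 725.67$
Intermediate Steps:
$h = 747$ ($h = -982 + 1729 = 747$)
$D{\left(U \right)} = \frac{2 U}{3}$ ($D{\left(U \right)} = - \frac{- 3 U + U}{3} = - \frac{\left(-2\right) U}{3} = \frac{2 U}{3}$)
$D{\left(-32 \right)} + h = \frac{2}{3} \left(-32\right) + 747 = - \frac{64}{3} + 747 = \frac{2177}{3}$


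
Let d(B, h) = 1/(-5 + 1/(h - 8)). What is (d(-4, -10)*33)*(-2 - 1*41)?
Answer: 25542/91 ≈ 280.68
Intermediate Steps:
d(B, h) = 1/(-5 + 1/(-8 + h))
(d(-4, -10)*33)*(-2 - 1*41) = (((8 - 1*(-10))/(-41 + 5*(-10)))*33)*(-2 - 1*41) = (((8 + 10)/(-41 - 50))*33)*(-2 - 41) = ((18/(-91))*33)*(-43) = (-1/91*18*33)*(-43) = -18/91*33*(-43) = -594/91*(-43) = 25542/91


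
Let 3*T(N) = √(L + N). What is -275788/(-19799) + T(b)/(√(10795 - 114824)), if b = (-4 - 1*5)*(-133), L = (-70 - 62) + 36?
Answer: 275788/19799 - I*√114535929/312087 ≈ 13.929 - 0.034292*I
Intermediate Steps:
L = -96 (L = -132 + 36 = -96)
b = 1197 (b = (-4 - 5)*(-133) = -9*(-133) = 1197)
T(N) = √(-96 + N)/3
-275788/(-19799) + T(b)/(√(10795 - 114824)) = -275788/(-19799) + (√(-96 + 1197)/3)/(√(10795 - 114824)) = -275788*(-1/19799) + (√1101/3)/(√(-104029)) = 275788/19799 + (√1101/3)/((I*√104029)) = 275788/19799 + (√1101/3)*(-I*√104029/104029) = 275788/19799 - I*√114535929/312087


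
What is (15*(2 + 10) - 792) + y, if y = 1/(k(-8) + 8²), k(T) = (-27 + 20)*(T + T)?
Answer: -107711/176 ≈ -611.99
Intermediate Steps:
k(T) = -14*T
y = 1/176 (y = 1/(-14*(-8) + 8²) = 1/(112 + 64) = 1/176 ≈ 0.0056818)
(15*(2 + 10) - 792) + y = (15*(2 + 10) - 792) + 1/176 = (15*12 - 792) + 1/176 = (180 - 792) + 1/176 = -612 + 1/176 = -107711/176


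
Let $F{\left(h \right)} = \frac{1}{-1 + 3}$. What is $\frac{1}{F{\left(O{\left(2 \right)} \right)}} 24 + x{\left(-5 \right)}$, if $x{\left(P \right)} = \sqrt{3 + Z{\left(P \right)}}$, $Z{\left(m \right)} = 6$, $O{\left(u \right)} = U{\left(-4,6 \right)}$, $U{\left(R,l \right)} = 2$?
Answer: $51$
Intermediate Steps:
$O{\left(u \right)} = 2$
$x{\left(P \right)} = 3$ ($x{\left(P \right)} = \sqrt{3 + 6} = \sqrt{9} = 3$)
$F{\left(h \right)} = \frac{1}{2}$
$\frac{1}{F{\left(O{\left(2 \right)} \right)}} 24 + x{\left(-5 \right)} = \frac{1}{\frac{1}{2}} \cdot 24 + 3 = 2 \cdot 24 + 3 = 48 + 3 = 51$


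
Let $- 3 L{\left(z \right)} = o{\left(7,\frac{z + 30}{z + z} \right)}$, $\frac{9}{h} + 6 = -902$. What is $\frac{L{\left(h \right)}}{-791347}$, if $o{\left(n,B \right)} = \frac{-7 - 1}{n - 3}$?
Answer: $- \frac{2}{2374041} \approx -8.4244 \cdot 10^{-7}$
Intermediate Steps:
$h = - \frac{9}{908}$ ($h = \frac{9}{-6 - 902} = \frac{9}{-908} = 9 \left(- \frac{1}{908}\right) = - \frac{9}{908} \approx -0.0099119$)
$o{\left(n,B \right)} = - \frac{8}{-3 + n}$
$L{\left(z \right)} = \frac{2}{3}$ ($L{\left(z \right)} = - \frac{\left(-8\right) \frac{1}{-3 + 7}}{3} = - \frac{\left(-8\right) \frac{1}{4}}{3} = \left(- \frac{1}{3}\right) \left(-2\right) = \frac{2}{3}$)
$\frac{L{\left(h \right)}}{-791347} = \frac{2}{3 \left(-791347\right)} = \frac{2}{3} \left(- \frac{1}{791347}\right) = - \frac{2}{2374041}$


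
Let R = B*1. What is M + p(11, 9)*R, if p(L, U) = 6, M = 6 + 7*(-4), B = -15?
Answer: -112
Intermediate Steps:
M = -22 (M = 6 - 28 = -22)
R = -15 (R = -15*1 = -15)
M + p(11, 9)*R = -22 + 6*(-15) = -22 - 90 = -112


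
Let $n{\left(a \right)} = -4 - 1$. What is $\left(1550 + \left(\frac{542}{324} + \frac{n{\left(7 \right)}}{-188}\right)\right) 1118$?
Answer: $\frac{13208766961}{7614} \approx 1.7348 \cdot 10^{6}$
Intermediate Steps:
$n{\left(a \right)} = -5$
$\left(1550 + \left(\frac{542}{324} + \frac{n{\left(7 \right)}}{-188}\right)\right) 1118 = \left(1550 + \left(\frac{542}{324} - \frac{5}{-188}\right)\right) 1118 = \left(1550 + \left(542 \cdot \frac{1}{324} - - \frac{5}{188}\right)\right) 1118 = \left(1550 + \left(\frac{271}{162} + \frac{5}{188}\right)\right) 1118 = \left(1550 + \frac{25879}{15228}\right) 1118 = \frac{23629279}{15228} \cdot 1118 = \frac{13208766961}{7614}$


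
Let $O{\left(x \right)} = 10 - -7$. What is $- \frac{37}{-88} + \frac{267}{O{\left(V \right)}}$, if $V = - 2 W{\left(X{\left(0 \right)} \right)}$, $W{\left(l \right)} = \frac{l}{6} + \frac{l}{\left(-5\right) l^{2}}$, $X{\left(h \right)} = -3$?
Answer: $\frac{24125}{1496} \approx 16.126$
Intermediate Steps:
$W{\left(l \right)} = - \frac{1}{5 l} + \frac{l}{6}$ ($W{\left(l \right)} = l \frac{1}{6} + l \left(- \frac{1}{5 l^{2}}\right) = \frac{l}{6} - \frac{1}{5 l} = - \frac{1}{5 l} + \frac{l}{6}$)
$V = \frac{13}{15}$ ($V = - 2 \left(- \frac{1}{5 \left(-3\right)} + \frac{1}{6} \left(-3\right)\right) = - 2 \left(\left(- \frac{1}{5}\right) \left(- \frac{1}{3}\right) - \frac{1}{2}\right) = - 2 \left(\frac{1}{15} - \frac{1}{2}\right) = \left(-2\right) \left(- \frac{13}{30}\right) = \frac{13}{15} \approx 0.86667$)
$O{\left(x \right)} = 17$ ($O{\left(x \right)} = 10 + 7 = 17$)
$- \frac{37}{-88} + \frac{267}{O{\left(V \right)}} = - \frac{37}{-88} + \frac{267}{17} = \left(-37\right) \left(- \frac{1}{88}\right) + 267 \cdot \frac{1}{17} = \frac{37}{88} + \frac{267}{17} = \frac{24125}{1496}$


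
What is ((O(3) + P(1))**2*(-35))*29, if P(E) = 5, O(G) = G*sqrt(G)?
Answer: -52780 - 30450*sqrt(3) ≈ -1.0552e+5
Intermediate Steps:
O(G) = G**(3/2)
((O(3) + P(1))**2*(-35))*29 = ((3**(3/2) + 5)**2*(-35))*29 = ((3*sqrt(3) + 5)**2*(-35))*29 = ((5 + 3*sqrt(3))**2*(-35))*29 = -35*(5 + 3*sqrt(3))**2*29 = -1015*(5 + 3*sqrt(3))**2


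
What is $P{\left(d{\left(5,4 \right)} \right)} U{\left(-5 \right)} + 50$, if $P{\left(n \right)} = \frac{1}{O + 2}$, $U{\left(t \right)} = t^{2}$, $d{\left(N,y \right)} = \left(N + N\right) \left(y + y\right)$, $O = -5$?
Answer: $\frac{125}{3} \approx 41.667$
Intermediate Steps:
$d{\left(N,y \right)} = 4 N y$ ($d{\left(N,y \right)} = 2 N 2 y = 4 N y$)
$P{\left(n \right)} = - \frac{1}{3}$ ($P{\left(n \right)} = \frac{1}{-5 + 2} = \frac{1}{-3} = - \frac{1}{3}$)
$P{\left(d{\left(5,4 \right)} \right)} U{\left(-5 \right)} + 50 = - \frac{\left(-5\right)^{2}}{3} + 50 = \left(- \frac{1}{3}\right) 25 + 50 = - \frac{25}{3} + 50 = \frac{125}{3}$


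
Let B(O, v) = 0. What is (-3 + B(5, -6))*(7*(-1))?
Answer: 21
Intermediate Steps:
(-3 + B(5, -6))*(7*(-1)) = (-3 + 0)*(7*(-1)) = -3*(-7) = 21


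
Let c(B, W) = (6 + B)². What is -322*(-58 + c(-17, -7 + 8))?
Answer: -20286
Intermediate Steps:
-322*(-58 + c(-17, -7 + 8)) = -322*(-58 + (6 - 17)²) = -322*(-58 + (-11)²) = -322*(-58 + 121) = -322*63 = -20286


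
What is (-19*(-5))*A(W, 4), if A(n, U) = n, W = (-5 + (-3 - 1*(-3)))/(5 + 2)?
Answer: -475/7 ≈ -67.857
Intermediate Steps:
W = -5/7 (W = (-5 + (-3 + 3))/7 = (-5 + 0)*(⅐) = -5*⅐ = -5/7 ≈ -0.71429)
(-19*(-5))*A(W, 4) = -19*(-5)*(-5/7) = 95*(-5/7) = -475/7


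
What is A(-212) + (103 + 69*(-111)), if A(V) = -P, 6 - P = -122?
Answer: -7684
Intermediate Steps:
P = 128 (P = 6 - 1*(-122) = 6 + 122 = 128)
A(V) = -128 (A(V) = -1*128 = -128)
A(-212) + (103 + 69*(-111)) = -128 + (103 + 69*(-111)) = -128 + (103 - 7659) = -128 - 7556 = -7684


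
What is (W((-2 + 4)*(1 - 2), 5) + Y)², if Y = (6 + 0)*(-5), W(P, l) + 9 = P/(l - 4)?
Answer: 1681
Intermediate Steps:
W(P, l) = -9 + P/(-4 + l) (W(P, l) = -9 + P/(l - 4) = -9 + P/(-4 + l))
Y = -30 (Y = 6*(-5) = -30)
(W((-2 + 4)*(1 - 2), 5) + Y)² = ((36 + (-2 + 4)*(1 - 2) - 9*5)/(-4 + 5) - 30)² = ((36 + 2*(-1) - 45)/1 - 30)² = (1*(36 - 2 - 45) - 30)² = (1*(-11) - 30)² = (-11 - 30)² = (-41)² = 1681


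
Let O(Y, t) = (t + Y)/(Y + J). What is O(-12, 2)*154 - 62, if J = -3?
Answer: 122/3 ≈ 40.667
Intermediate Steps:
O(Y, t) = (Y + t)/(-3 + Y) (O(Y, t) = (t + Y)/(Y - 3) = (Y + t)/(-3 + Y))
O(-12, 2)*154 - 62 = ((-12 + 2)/(-3 - 12))*154 - 62 = (-10/(-15))*154 - 62 = -1/15*(-10)*154 - 62 = (2/3)*154 - 62 = 308/3 - 62 = 122/3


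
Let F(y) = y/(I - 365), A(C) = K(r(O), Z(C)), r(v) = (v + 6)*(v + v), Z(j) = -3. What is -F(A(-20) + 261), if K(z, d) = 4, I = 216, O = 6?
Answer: 265/149 ≈ 1.7785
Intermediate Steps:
r(v) = 2*v*(6 + v) (r(v) = (6 + v)*(2*v) = 2*v*(6 + v))
A(C) = 4
F(y) = -y/149 (F(y) = y/(216 - 365) = y/(-149) = y*(-1/149) = -y/149)
-F(A(-20) + 261) = -(-1)*(4 + 261)/149 = -(-1)*265/149 = -1*(-265/149) = 265/149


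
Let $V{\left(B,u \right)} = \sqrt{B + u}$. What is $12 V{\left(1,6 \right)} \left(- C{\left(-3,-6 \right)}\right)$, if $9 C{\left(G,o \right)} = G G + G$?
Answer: $- 8 \sqrt{7} \approx -21.166$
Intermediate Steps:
$C{\left(G,o \right)} = \frac{G}{9} + \frac{G^{2}}{9}$ ($C{\left(G,o \right)} = \frac{G G + G}{9} = \frac{G^{2} + G}{9} = \frac{G + G^{2}}{9} = \frac{G}{9} + \frac{G^{2}}{9}$)
$12 V{\left(1,6 \right)} \left(- C{\left(-3,-6 \right)}\right) = 12 \sqrt{1 + 6} \left(- \frac{\left(-3\right) \left(1 - 3\right)}{9}\right) = 12 \sqrt{7} \left(- \frac{\left(-3\right) \left(-2\right)}{9}\right) = 12 \sqrt{7} \left(\left(-1\right) \frac{2}{3}\right) = 12 \sqrt{7} \left(- \frac{2}{3}\right) = - 8 \sqrt{7}$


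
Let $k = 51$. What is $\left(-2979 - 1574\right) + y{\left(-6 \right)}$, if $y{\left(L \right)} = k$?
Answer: $-4502$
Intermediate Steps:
$y{\left(L \right)} = 51$
$\left(-2979 - 1574\right) + y{\left(-6 \right)} = \left(-2979 - 1574\right) + 51 = -4553 + 51 = -4502$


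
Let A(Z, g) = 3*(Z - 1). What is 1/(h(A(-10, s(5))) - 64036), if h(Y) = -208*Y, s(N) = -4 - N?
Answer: -1/57172 ≈ -1.7491e-5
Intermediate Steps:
A(Z, g) = -3 + 3*Z (A(Z, g) = 3*(-1 + Z) = -3 + 3*Z)
1/(h(A(-10, s(5))) - 64036) = 1/(-208*(-3 + 3*(-10)) - 64036) = 1/(-208*(-3 - 30) - 64036) = 1/(-208*(-33) - 64036) = 1/(6864 - 64036) = 1/(-57172) = -1/57172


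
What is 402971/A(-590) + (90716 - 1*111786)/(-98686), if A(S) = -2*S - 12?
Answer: 406042917/1176176 ≈ 345.22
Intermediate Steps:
A(S) = -12 - 2*S
402971/A(-590) + (90716 - 1*111786)/(-98686) = 402971/(-12 - 2*(-590)) + (90716 - 1*111786)/(-98686) = 402971/(-12 + 1180) + (90716 - 111786)*(-1/98686) = 402971/1168 - 21070*(-1/98686) = 402971*(1/1168) + 215/1007 = 402971/1168 + 215/1007 = 406042917/1176176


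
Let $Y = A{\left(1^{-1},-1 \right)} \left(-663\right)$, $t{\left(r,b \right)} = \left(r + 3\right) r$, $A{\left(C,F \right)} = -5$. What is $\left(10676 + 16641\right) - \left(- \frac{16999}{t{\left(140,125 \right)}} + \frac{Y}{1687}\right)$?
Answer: $\frac{18827746257}{689260} \approx 27316.0$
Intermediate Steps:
$t{\left(r,b \right)} = r \left(3 + r\right)$ ($t{\left(r,b \right)} = \left(3 + r\right) r = r \left(3 + r\right)$)
$Y = 3315$ ($Y = \left(-5\right) \left(-663\right) = 3315$)
$\left(10676 + 16641\right) - \left(- \frac{16999}{t{\left(140,125 \right)}} + \frac{Y}{1687}\right) = \left(10676 + 16641\right) - \left(- \frac{16999}{140 \left(3 + 140\right)} + \frac{3315}{1687}\right) = 27317 - \left(- \frac{16999}{140 \cdot 143} + 3315 \cdot \frac{1}{1687}\right) = 27317 - \left(- \frac{16999}{20020} + \frac{3315}{1687}\right) = 27317 - \frac{769163}{689260} = \frac{18827746257}{689260}$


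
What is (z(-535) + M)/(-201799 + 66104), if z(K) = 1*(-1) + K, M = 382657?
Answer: -382121/135695 ≈ -2.8160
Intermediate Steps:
z(K) = -1 + K
(z(-535) + M)/(-201799 + 66104) = ((-1 - 535) + 382657)/(-201799 + 66104) = (-536 + 382657)/(-135695) = 382121*(-1/135695) = -382121/135695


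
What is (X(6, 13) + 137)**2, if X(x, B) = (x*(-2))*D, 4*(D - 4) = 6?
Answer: 5041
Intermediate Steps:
D = 11/2 (D = 4 + (1/4)*6 = 4 + 3/2 = 11/2 ≈ 5.5000)
X(x, B) = -11*x (X(x, B) = (x*(-2))*(11/2) = -2*x*(11/2) = -11*x)
(X(6, 13) + 137)**2 = (-11*6 + 137)**2 = (-66 + 137)**2 = 71**2 = 5041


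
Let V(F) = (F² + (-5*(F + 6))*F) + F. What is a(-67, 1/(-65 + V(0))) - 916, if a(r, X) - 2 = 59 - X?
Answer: -55574/65 ≈ -854.98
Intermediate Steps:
V(F) = F + F² + F*(-30 - 5*F) (V(F) = (F² + (-5*(6 + F))*F) + F = (F² + (-30 - 5*F)*F) + F = (F² + F*(-30 - 5*F)) + F = F + F² + F*(-30 - 5*F))
a(r, X) = 61 - X (a(r, X) = 2 + (59 - X) = 61 - X)
a(-67, 1/(-65 + V(0))) - 916 = (61 - 1/(-65 - 1*0*(29 + 4*0))) - 916 = (61 - 1/(-65 - 1*0*(29 + 0))) - 916 = (61 - 1/(-65 - 1*0*29)) - 916 = (61 - 1/(-65 + 0)) - 916 = (61 - 1/(-65)) - 916 = (61 - 1*(-1/65)) - 916 = (61 + 1/65) - 916 = 3966/65 - 916 = -55574/65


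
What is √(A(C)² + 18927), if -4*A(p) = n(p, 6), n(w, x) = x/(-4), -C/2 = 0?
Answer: 3*√134593/8 ≈ 137.58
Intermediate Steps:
C = 0 (C = -2*0 = 0)
n(w, x) = -x/4 (n(w, x) = x*(-¼) = -x/4)
A(p) = 3/8 (A(p) = -(-1)*6/16 = -¼*(-3/2) = 3/8)
√(A(C)² + 18927) = √((3/8)² + 18927) = √(9/64 + 18927) = √(1211337/64) = 3*√134593/8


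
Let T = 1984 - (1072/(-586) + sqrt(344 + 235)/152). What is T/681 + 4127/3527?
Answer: 2875650587/703752891 - sqrt(579)/103512 ≈ 4.0859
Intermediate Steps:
T = 581848/293 - sqrt(579)/152 (T = 1984 - (1072*(-1/586) + sqrt(579)*(1/152)) = 1984 - (-536/293 + sqrt(579)/152) = 1984 + (536/293 - sqrt(579)/152) = 581848/293 - sqrt(579)/152 ≈ 1985.7)
T/681 + 4127/3527 = (581848/293 - sqrt(579)/152)/681 + 4127/3527 = (581848/293 - sqrt(579)/152)*(1/681) + 4127*(1/3527) = (581848/199533 - sqrt(579)/103512) + 4127/3527 = 2875650587/703752891 - sqrt(579)/103512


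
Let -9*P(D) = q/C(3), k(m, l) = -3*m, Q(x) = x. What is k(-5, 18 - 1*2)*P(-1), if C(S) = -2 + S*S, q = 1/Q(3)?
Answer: -5/63 ≈ -0.079365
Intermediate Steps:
q = 1/3 ≈ 0.33333
C(S) = -2 + S**2
P(D) = -1/189 (P(D) = -1/(27*(-2 + 3**2)) = -1/(27*(-2 + 9)) = -1/(27*7) = -1/9*1/21 = -1/189)
k(-5, 18 - 1*2)*P(-1) = -3*(-5)*(-1/189) = 15*(-1/189) = -5/63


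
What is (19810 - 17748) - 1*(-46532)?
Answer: 48594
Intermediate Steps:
(19810 - 17748) - 1*(-46532) = 2062 + 46532 = 48594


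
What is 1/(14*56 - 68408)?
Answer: -1/67624 ≈ -1.4788e-5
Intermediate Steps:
1/(14*56 - 68408) = 1/(784 - 68408) = 1/(-67624) = -1/67624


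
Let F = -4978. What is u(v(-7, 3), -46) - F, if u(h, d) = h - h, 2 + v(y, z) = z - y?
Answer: 4978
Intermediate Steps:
v(y, z) = -2 + z - y (v(y, z) = -2 + (z - y) = -2 + z - y)
u(h, d) = 0
u(v(-7, 3), -46) - F = 0 - 1*(-4978) = 0 + 4978 = 4978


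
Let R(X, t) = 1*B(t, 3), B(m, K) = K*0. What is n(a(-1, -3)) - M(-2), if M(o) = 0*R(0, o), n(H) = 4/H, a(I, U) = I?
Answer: -4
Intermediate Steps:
B(m, K) = 0
R(X, t) = 0 (R(X, t) = 1*0 = 0)
M(o) = 0 (M(o) = 0*0 = 0)
n(a(-1, -3)) - M(-2) = 4/(-1) - 1*0 = 4*(-1) + 0 = -4 + 0 = -4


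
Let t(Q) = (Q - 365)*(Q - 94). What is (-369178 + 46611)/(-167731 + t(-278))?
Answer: -322567/71465 ≈ -4.5136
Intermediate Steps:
t(Q) = (-365 + Q)*(-94 + Q)
(-369178 + 46611)/(-167731 + t(-278)) = (-369178 + 46611)/(-167731 + (34310 + (-278)² - 459*(-278))) = -322567/(-167731 + (34310 + 77284 + 127602)) = -322567/(-167731 + 239196) = -322567/71465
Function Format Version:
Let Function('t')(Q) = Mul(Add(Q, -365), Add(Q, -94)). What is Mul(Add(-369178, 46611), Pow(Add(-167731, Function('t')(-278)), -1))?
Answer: Rational(-322567, 71465) ≈ -4.5136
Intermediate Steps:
Function('t')(Q) = Mul(Add(-365, Q), Add(-94, Q))
Mul(Add(-369178, 46611), Pow(Add(-167731, Function('t')(-278)), -1)) = Mul(Add(-369178, 46611), Pow(Add(-167731, Add(34310, Pow(-278, 2), Mul(-459, -278))), -1)) = Mul(-322567, Pow(Add(-167731, Add(34310, 77284, 127602)), -1)) = Mul(-322567, Pow(Add(-167731, 239196), -1)) = Mul(-322567, Pow(71465, -1)) = Mul(-322567, Rational(1, 71465)) = Rational(-322567, 71465)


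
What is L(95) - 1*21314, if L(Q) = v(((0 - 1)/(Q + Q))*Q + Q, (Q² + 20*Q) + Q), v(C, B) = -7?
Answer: -21321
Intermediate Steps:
L(Q) = -7
L(95) - 1*21314 = -7 - 1*21314 = -7 - 21314 = -21321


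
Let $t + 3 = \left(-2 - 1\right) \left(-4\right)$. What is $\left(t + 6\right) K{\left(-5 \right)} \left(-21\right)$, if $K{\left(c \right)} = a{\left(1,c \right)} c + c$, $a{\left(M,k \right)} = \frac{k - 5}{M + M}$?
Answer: $-6300$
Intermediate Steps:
$a{\left(M,k \right)} = \frac{-5 + k}{2 M}$
$t = 9$ ($t = -3 + \left(-2 - 1\right) \left(-4\right) = -3 - -12 = -3 + 12 = 9$)
$K{\left(c \right)} = c + c \left(- \frac{5}{2} + \frac{c}{2}\right)$ ($K{\left(c \right)} = \frac{-5 + c}{2 \cdot 1} c + c = \frac{1}{2} \cdot 1 \left(-5 + c\right) c + c = \left(- \frac{5}{2} + \frac{c}{2}\right) c + c = c \left(- \frac{5}{2} + \frac{c}{2}\right) + c = c + c \left(- \frac{5}{2} + \frac{c}{2}\right)$)
$\left(t + 6\right) K{\left(-5 \right)} \left(-21\right) = \left(9 + 6\right) \frac{1}{2} \left(-5\right) \left(-3 - 5\right) \left(-21\right) = 15 \cdot \frac{1}{2} \left(-5\right) \left(-8\right) \left(-21\right) = 15 \cdot 20 \left(-21\right) = 300 \left(-21\right) = -6300$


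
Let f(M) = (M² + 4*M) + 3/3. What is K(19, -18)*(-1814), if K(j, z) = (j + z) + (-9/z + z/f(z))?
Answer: -655761/253 ≈ -2591.9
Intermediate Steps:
f(M) = 1 + M² + 4*M (f(M) = (M² + 4*M) + 3*(⅓) = (M² + 4*M) + 1 = 1 + M² + 4*M)
K(j, z) = j + z - 9/z + z/(1 + z² + 4*z) (K(j, z) = (j + z) + (-9/z + z/(1 + z² + 4*z)) = j + z - 9/z + z/(1 + z² + 4*z))
K(19, -18)*(-1814) = (19 - 18 - 9/(-18) - 18/(1 + (-18)² + 4*(-18)))*(-1814) = (19 - 18 - 9*(-1/18) - 18/(1 + 324 - 72))*(-1814) = (19 - 18 + ½ - 18/253)*(-1814) = (723/506)*(-1814) = -655761/253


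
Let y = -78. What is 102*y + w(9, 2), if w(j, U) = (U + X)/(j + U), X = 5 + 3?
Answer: -87506/11 ≈ -7955.1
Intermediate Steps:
X = 8
w(j, U) = (8 + U)/(U + j) (w(j, U) = (U + 8)/(j + U) = (8 + U)/(U + j))
102*y + w(9, 2) = 102*(-78) + (8 + 2)/(2 + 9) = -7956 + 10/11 = -87506/11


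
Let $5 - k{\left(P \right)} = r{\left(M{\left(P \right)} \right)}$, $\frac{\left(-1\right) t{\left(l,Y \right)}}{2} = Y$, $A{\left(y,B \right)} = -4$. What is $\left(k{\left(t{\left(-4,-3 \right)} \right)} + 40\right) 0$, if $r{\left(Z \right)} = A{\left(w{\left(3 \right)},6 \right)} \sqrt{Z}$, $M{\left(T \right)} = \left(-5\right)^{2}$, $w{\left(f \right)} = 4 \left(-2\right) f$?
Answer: $0$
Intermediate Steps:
$w{\left(f \right)} = - 8 f$
$t{\left(l,Y \right)} = - 2 Y$
$M{\left(T \right)} = 25$
$r{\left(Z \right)} = - 4 \sqrt{Z}$
$k{\left(P \right)} = 25$ ($k{\left(P \right)} = 5 - - 4 \sqrt{25} = 5 - \left(-4\right) 5 = 5 - -20 = 5 + 20 = 25$)
$\left(k{\left(t{\left(-4,-3 \right)} \right)} + 40\right) 0 = \left(25 + 40\right) 0 = 65 \cdot 0 = 0$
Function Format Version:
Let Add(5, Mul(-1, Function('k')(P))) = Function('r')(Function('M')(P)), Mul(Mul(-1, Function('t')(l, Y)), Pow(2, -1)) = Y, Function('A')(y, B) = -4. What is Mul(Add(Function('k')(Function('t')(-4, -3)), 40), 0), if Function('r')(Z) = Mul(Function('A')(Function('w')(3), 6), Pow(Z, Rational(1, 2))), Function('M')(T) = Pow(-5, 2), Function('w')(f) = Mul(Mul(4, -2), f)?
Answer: 0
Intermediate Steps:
Function('w')(f) = Mul(-8, f)
Function('t')(l, Y) = Mul(-2, Y)
Function('M')(T) = 25
Function('r')(Z) = Mul(-4, Pow(Z, Rational(1, 2)))
Function('k')(P) = 25 (Function('k')(P) = Add(5, Mul(-1, Mul(-4, Pow(25, Rational(1, 2))))) = Add(5, Mul(-1, Mul(-4, 5))) = Add(5, Mul(-1, -20)) = Add(5, 20) = 25)
Mul(Add(Function('k')(Function('t')(-4, -3)), 40), 0) = Mul(Add(25, 40), 0) = Mul(65, 0) = 0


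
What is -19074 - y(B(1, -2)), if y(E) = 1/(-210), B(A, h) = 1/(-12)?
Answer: -4005539/210 ≈ -19074.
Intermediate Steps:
B(A, h) = -1/12
y(E) = -1/210
-19074 - y(B(1, -2)) = -19074 - 1*(-1/210) = -19074 + 1/210 = -4005539/210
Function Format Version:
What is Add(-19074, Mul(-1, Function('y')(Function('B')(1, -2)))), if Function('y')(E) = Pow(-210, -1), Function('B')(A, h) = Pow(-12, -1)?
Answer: Rational(-4005539, 210) ≈ -19074.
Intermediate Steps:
Function('B')(A, h) = Rational(-1, 12)
Function('y')(E) = Rational(-1, 210)
Add(-19074, Mul(-1, Function('y')(Function('B')(1, -2)))) = Add(-19074, Mul(-1, Rational(-1, 210))) = Add(-19074, Rational(1, 210)) = Rational(-4005539, 210)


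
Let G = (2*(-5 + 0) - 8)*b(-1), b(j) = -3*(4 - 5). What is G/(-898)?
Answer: 27/449 ≈ 0.060134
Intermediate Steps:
b(j) = 3 (b(j) = -3*(-1) = 3)
G = -54 (G = (2*(-5 + 0) - 8)*3 = (2*(-5) - 8)*3 = (-10 - 8)*3 = -18*3 = -54)
G/(-898) = -54/(-898) = -54*(-1/898) = 27/449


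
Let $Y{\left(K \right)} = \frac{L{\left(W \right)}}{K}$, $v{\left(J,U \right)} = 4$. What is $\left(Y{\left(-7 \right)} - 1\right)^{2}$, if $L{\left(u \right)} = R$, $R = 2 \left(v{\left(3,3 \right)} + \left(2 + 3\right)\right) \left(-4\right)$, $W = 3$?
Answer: $\frac{4225}{49} \approx 86.224$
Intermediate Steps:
$R = -72$ ($R = 2 \left(4 + \left(2 + 3\right)\right) \left(-4\right) = 2 \left(4 + 5\right) \left(-4\right) = 2 \cdot 9 \left(-4\right) = 2 \left(-36\right) = -72$)
$L{\left(u \right)} = -72$
$Y{\left(K \right)} = - \frac{72}{K}$
$\left(Y{\left(-7 \right)} - 1\right)^{2} = \left(- \frac{72}{-7} - 1\right)^{2} = \left(\left(-72\right) \left(- \frac{1}{7}\right) - 1\right)^{2} = \left(\frac{72}{7} - 1\right)^{2} = \left(\frac{65}{7}\right)^{2} = \frac{4225}{49}$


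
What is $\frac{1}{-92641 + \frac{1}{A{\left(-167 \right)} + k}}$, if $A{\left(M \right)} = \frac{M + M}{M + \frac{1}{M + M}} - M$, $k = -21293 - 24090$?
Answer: $- \frac{2521991708}{233639833876607} \approx -1.0794 \cdot 10^{-5}$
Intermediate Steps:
$k = -45383$ ($k = -21293 - 24090 = -45383$)
$A{\left(M \right)} = - M + \frac{2 M}{M + \frac{1}{2 M}}$ ($A{\left(M \right)} = \frac{2 M}{M + \frac{1}{2 M}} - M = - M + \frac{2 M}{M + \frac{1}{2 M}}$)
$\frac{1}{-92641 + \frac{1}{A{\left(-167 \right)} + k}} = \frac{1}{-92641 + \frac{1}{- \frac{167 \left(-1 - 2 \left(-167\right)^{2} + 4 \left(-167\right)\right)}{1 + 2 \left(-167\right)^{2}} - 45383}} = \frac{1}{-92641 + \frac{1}{- \frac{167 \left(-1 - 55778 - 668\right)}{1 + 2 \cdot 27889} - 45383}} = \frac{1}{-92641 + \frac{1}{- \frac{167 \left(-1 - 55778 - 668\right)}{1 + 55778} - 45383}} = \frac{1}{-92641 + \frac{1}{\left(-167\right) \frac{1}{55779} \left(-56447\right) - 45383}} = \frac{1}{-92641 + \frac{1}{\frac{9426649}{55779} - 45383}} = \frac{1}{-92641 + \frac{1}{- \frac{2521991708}{55779}}} = \frac{1}{-92641 - \frac{55779}{2521991708}} = \frac{1}{- \frac{233639833876607}{2521991708}} = - \frac{2521991708}{233639833876607}$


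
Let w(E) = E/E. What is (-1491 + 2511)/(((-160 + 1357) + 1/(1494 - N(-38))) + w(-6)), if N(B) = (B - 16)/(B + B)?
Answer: 14469975/16995137 ≈ 0.85142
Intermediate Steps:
N(B) = (-16 + B)/(2*B) (N(B) = (-16 + B)/((2*B)) = (-16 + B)*(1/(2*B)) = (-16 + B)/(2*B))
w(E) = 1
(-1491 + 2511)/(((-160 + 1357) + 1/(1494 - N(-38))) + w(-6)) = (-1491 + 2511)/(((-160 + 1357) + 1/(1494 - (-16 - 38)/(2*(-38)))) + 1) = 1020/((1197 + 1/(1494 - (-1)*(-54)/(2*38))) + 1) = 1020/((1197 + 1/(1494 - 1*27/38)) + 1) = 1020/((1197 + 1/(1494 - 27/38)) + 1) = 1020/((1197 + 1/(56745/38)) + 1) = 1020/((1197 + 38/56745) + 1) = 1020/(67923803/56745 + 1) = 1020/(67980548/56745) = 1020*(56745/67980548) = 14469975/16995137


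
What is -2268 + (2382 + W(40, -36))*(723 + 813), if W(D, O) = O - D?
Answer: 3539748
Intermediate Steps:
-2268 + (2382 + W(40, -36))*(723 + 813) = -2268 + (2382 + (-36 - 1*40))*(723 + 813) = -2268 + (2382 + (-36 - 40))*1536 = -2268 + (2382 - 76)*1536 = -2268 + 2306*1536 = -2268 + 3542016 = 3539748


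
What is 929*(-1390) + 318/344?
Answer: -222105161/172 ≈ -1.2913e+6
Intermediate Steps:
929*(-1390) + 318/344 = -1291310 + 318*(1/344) = -1291310 + 159/172 = -222105161/172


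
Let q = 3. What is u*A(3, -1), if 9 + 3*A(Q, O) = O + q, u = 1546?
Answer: -10822/3 ≈ -3607.3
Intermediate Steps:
A(Q, O) = -2 + O/3 (A(Q, O) = -3 + (O + 3)/3 = -3 + (3 + O)/3 = -3 + (1 + O/3) = -2 + O/3)
u*A(3, -1) = 1546*(-2 + (⅓)*(-1)) = 1546*(-2 - ⅓) = 1546*(-7/3) = -10822/3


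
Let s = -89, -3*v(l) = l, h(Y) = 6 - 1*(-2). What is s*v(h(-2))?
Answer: 712/3 ≈ 237.33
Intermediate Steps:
h(Y) = 8 (h(Y) = 6 + 2 = 8)
v(l) = -l/3
s*v(h(-2)) = -(-89)*8/3 = -89*(-8/3) = 712/3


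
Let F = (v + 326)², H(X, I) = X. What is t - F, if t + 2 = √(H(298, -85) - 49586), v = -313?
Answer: -171 + 2*I*√12322 ≈ -171.0 + 222.01*I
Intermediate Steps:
F = 169 (F = (-313 + 326)² = 13² = 169)
t = -2 + 2*I*√12322 (t = -2 + √(298 - 49586) = -2 + √(-49288) = -2 + 2*I*√12322 ≈ -2.0 + 222.01*I)
t - F = (-2 + 2*I*√12322) - 1*169 = (-2 + 2*I*√12322) - 169 = -171 + 2*I*√12322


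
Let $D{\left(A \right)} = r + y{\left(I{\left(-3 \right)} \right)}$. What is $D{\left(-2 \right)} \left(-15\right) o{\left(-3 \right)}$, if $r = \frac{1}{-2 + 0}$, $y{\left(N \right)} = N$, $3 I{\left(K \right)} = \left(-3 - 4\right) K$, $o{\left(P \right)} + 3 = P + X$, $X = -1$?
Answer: $\frac{1365}{2} \approx 682.5$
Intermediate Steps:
$o{\left(P \right)} = -4 + P$ ($o{\left(P \right)} = -3 + \left(P - 1\right) = -3 + \left(-1 + P\right) = -4 + P$)
$I{\left(K \right)} = - \frac{7 K}{3}$ ($I{\left(K \right)} = \frac{\left(-3 - 4\right) K}{3} = \frac{\left(-7\right) K}{3} = - \frac{7 K}{3}$)
$r = - \frac{1}{2}$ ($r = \frac{1}{-2} = - \frac{1}{2} \approx -0.5$)
$D{\left(A \right)} = \frac{13}{2}$ ($D{\left(A \right)} = - \frac{1}{2} - -7 = - \frac{1}{2} + 7 = \frac{13}{2}$)
$D{\left(-2 \right)} \left(-15\right) o{\left(-3 \right)} = \frac{13}{2} \left(-15\right) \left(-4 - 3\right) = \left(- \frac{195}{2}\right) \left(-7\right) = \frac{1365}{2}$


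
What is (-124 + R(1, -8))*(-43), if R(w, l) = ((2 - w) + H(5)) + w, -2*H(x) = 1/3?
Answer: 31519/6 ≈ 5253.2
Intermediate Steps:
H(x) = -⅙ (H(x) = -½/3 = -½*⅓ = -⅙)
R(w, l) = 11/6 (R(w, l) = ((2 - w) - ⅙) + w = (11/6 - w) + w = 11/6)
(-124 + R(1, -8))*(-43) = (-124 + 11/6)*(-43) = -733/6*(-43) = 31519/6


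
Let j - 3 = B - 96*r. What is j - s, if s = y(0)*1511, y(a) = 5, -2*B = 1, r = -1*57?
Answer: -4161/2 ≈ -2080.5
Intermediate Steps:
r = -57
B = -½ (B = -½*1 = -½ ≈ -0.50000)
s = 7555 (s = 5*1511 = 7555)
j = 10949/2 (j = 3 + (-½ - 96*(-57)) = 3 + (-½ + 5472) = 3 + 10943/2 = 10949/2 ≈ 5474.5)
j - s = 10949/2 - 1*7555 = 10949/2 - 7555 = -4161/2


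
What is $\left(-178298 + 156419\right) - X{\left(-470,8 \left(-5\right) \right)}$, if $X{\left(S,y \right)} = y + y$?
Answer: $-21799$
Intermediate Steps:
$X{\left(S,y \right)} = 2 y$
$\left(-178298 + 156419\right) - X{\left(-470,8 \left(-5\right) \right)} = \left(-178298 + 156419\right) - 2 \cdot 8 \left(-5\right) = -21879 - 2 \left(-40\right) = -21879 - -80 = -21879 + 80 = -21799$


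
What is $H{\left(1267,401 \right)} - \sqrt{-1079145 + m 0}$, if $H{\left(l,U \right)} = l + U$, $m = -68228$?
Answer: $1668 - 3 i \sqrt{119905} \approx 1668.0 - 1038.8 i$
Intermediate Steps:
$H{\left(l,U \right)} = U + l$
$H{\left(1267,401 \right)} - \sqrt{-1079145 + m 0} = \left(401 + 1267\right) - \sqrt{-1079145 - 0} = 1668 - \sqrt{-1079145 + 0} = 1668 - \sqrt{-1079145} = 1668 - 3 i \sqrt{119905}$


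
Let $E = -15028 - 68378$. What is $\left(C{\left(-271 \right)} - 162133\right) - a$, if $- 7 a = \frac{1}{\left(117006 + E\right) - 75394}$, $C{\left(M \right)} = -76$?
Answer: $- \frac{47455540623}{292558} \approx -1.6221 \cdot 10^{5}$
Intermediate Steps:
$E = -83406$
$a = \frac{1}{292558}$ ($a = - \frac{1}{7 \left(\left(117006 - 83406\right) - 75394\right)} = - \frac{1}{7 \left(33600 - 75394\right)} = - \frac{1}{7 \left(-41794\right)} = \left(- \frac{1}{7}\right) \left(- \frac{1}{41794}\right) = \frac{1}{292558} \approx 3.4181 \cdot 10^{-6}$)
$\left(C{\left(-271 \right)} - 162133\right) - a = \left(-76 - 162133\right) - \frac{1}{292558} = -162209 - \frac{1}{292558} = - \frac{47455540623}{292558}$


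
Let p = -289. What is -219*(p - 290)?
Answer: 126801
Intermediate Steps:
-219*(p - 290) = -219*(-289 - 290) = -219*(-579) = 126801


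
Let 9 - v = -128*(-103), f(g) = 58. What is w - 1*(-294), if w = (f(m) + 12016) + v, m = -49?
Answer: -807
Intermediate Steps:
v = -13175 (v = 9 - (-128)*(-103) = 9 - 1*13184 = 9 - 13184 = -13175)
w = -1101 (w = (58 + 12016) - 13175 = 12074 - 13175 = -1101)
w - 1*(-294) = -1101 - 1*(-294) = -1101 + 294 = -807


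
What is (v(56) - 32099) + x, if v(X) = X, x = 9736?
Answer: -22307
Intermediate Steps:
(v(56) - 32099) + x = (56 - 32099) + 9736 = -32043 + 9736 = -22307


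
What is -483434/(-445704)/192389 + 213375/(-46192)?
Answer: -46674933302591/10104328766256 ≈ -4.6193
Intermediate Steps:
-483434/(-445704)/192389 + 213375/(-46192) = -483434*(-1/445704)*(1/192389) + 213375*(-1/46192) = (4933/4548)*(1/192389) - 213375/46192 = 4933/874985172 - 213375/46192 = -46674933302591/10104328766256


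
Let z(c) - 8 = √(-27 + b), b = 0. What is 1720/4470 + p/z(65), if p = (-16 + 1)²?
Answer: 820252/40677 - 675*I*√3/91 ≈ 20.165 - 12.848*I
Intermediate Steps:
z(c) = 8 + 3*I*√3 (z(c) = 8 + √(-27 + 0) = 8 + √(-27) = 8 + 3*I*√3)
p = 225 (p = (-15)² = 225)
1720/4470 + p/z(65) = 1720/4470 + 225/(8 + 3*I*√3) = 1720*(1/4470) + 225/(8 + 3*I*√3) = 172/447 + 225/(8 + 3*I*√3)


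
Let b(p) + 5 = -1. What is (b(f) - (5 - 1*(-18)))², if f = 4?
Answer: 841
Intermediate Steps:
b(p) = -6 (b(p) = -5 - 1 = -6)
(b(f) - (5 - 1*(-18)))² = (-6 - (5 - 1*(-18)))² = (-6 - (5 + 18))² = (-6 - 1*23)² = (-6 - 23)² = (-29)² = 841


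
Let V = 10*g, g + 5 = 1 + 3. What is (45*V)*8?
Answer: -3600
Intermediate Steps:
g = -1 (g = -5 + (1 + 3) = -5 + 4 = -1)
V = -10 (V = 10*(-1) = -10)
(45*V)*8 = (45*(-10))*8 = -450*8 = -3600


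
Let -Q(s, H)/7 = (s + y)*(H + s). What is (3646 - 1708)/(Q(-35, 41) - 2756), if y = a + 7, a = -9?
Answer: -969/601 ≈ -1.6123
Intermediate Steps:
y = -2 (y = -9 + 7 = -2)
Q(s, H) = -7*(-2 + s)*(H + s) (Q(s, H) = -7*(s - 2)*(H + s) = -7*(-2 + s)*(H + s))
(3646 - 1708)/(Q(-35, 41) - 2756) = (3646 - 1708)/((-7*(-35)**2 + 14*41 + 14*(-35) - 7*41*(-35)) - 2756) = 1938/((-7*1225 + 574 - 490 + 10045) - 2756) = 1938/((-8575 + 574 - 490 + 10045) - 2756) = 1938/(1554 - 2756) = 1938/(-1202) = 1938*(-1/1202) = -969/601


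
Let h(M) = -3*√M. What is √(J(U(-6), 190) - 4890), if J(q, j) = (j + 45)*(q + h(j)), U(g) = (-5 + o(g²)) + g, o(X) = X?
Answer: √(985 - 705*√190) ≈ 93.449*I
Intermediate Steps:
U(g) = -5 + g + g² (U(g) = (-5 + g²) + g = -5 + g + g²)
J(q, j) = (45 + j)*(q - 3*√j) (J(q, j) = (j + 45)*(q - 3*√j) = (45 + j)*(q - 3*√j))
√(J(U(-6), 190) - 4890) = √((-135*√190 - 570*√190 + 45*(-5 - 6 + (-6)²) + 190*(-5 - 6 + (-6)²)) - 4890) = √((-135*√190 - 570*√190 + 45*(-5 - 6 + 36) + 190*(-5 - 6 + 36)) - 4890) = √((-135*√190 - 570*√190 + 45*25 + 190*25) - 4890) = √((-135*√190 - 570*√190 + 1125 + 4750) - 4890) = √((5875 - 705*√190) - 4890) = √(985 - 705*√190)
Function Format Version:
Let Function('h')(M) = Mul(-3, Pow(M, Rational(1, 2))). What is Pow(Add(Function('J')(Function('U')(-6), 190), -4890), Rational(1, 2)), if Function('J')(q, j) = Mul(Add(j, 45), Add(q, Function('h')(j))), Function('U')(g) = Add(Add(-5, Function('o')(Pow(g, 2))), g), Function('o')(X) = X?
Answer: Pow(Add(985, Mul(-705, Pow(190, Rational(1, 2)))), Rational(1, 2)) ≈ Mul(93.449, I)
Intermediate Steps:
Function('U')(g) = Add(-5, g, Pow(g, 2)) (Function('U')(g) = Add(Add(-5, Pow(g, 2)), g) = Add(-5, g, Pow(g, 2)))
Function('J')(q, j) = Mul(Add(45, j), Add(q, Mul(-3, Pow(j, Rational(1, 2))))) (Function('J')(q, j) = Mul(Add(j, 45), Add(q, Mul(-3, Pow(j, Rational(1, 2))))) = Mul(Add(45, j), Add(q, Mul(-3, Pow(j, Rational(1, 2))))))
Pow(Add(Function('J')(Function('U')(-6), 190), -4890), Rational(1, 2)) = Pow(Add(Add(Mul(-135, Pow(190, Rational(1, 2))), Mul(-3, Pow(190, Rational(3, 2))), Mul(45, Add(-5, -6, Pow(-6, 2))), Mul(190, Add(-5, -6, Pow(-6, 2)))), -4890), Rational(1, 2)) = Pow(Add(Add(Mul(-135, Pow(190, Rational(1, 2))), Mul(-3, Mul(190, Pow(190, Rational(1, 2)))), Mul(45, Add(-5, -6, 36)), Mul(190, Add(-5, -6, 36))), -4890), Rational(1, 2)) = Pow(Add(Add(Mul(-135, Pow(190, Rational(1, 2))), Mul(-570, Pow(190, Rational(1, 2))), Mul(45, 25), Mul(190, 25)), -4890), Rational(1, 2)) = Pow(Add(Add(Mul(-135, Pow(190, Rational(1, 2))), Mul(-570, Pow(190, Rational(1, 2))), 1125, 4750), -4890), Rational(1, 2)) = Pow(Add(Add(5875, Mul(-705, Pow(190, Rational(1, 2)))), -4890), Rational(1, 2)) = Pow(Add(985, Mul(-705, Pow(190, Rational(1, 2)))), Rational(1, 2))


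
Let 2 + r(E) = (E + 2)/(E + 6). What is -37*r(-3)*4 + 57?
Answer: 1207/3 ≈ 402.33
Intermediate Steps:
r(E) = -2 + (2 + E)/(6 + E) (r(E) = -2 + (E + 2)/(E + 6) = -2 + (2 + E)/(6 + E))
-37*r(-3)*4 + 57 = -37*(-10 - 1*(-3))/(6 - 3)*4 + 57 = -37*(-10 + 3)/3*4 + 57 = -37*(⅓)*(-7)*4 + 57 = -(-259)*4/3 + 57 = -37*(-28/3) + 57 = 1036/3 + 57 = 1207/3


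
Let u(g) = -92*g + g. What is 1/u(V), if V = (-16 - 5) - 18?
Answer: 1/3549 ≈ 0.00028177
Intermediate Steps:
V = -39 (V = -21 - 18 = -39)
u(g) = -91*g
1/u(V) = 1/(-91*(-39)) = 1/3549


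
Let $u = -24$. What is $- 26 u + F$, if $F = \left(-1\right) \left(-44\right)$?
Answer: $668$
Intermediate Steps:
$F = 44$
$- 26 u + F = \left(-26\right) \left(-24\right) + 44 = 624 + 44 = 668$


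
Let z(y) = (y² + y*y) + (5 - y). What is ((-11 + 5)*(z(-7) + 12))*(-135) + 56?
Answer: 98876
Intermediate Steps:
z(y) = 5 - y + 2*y² (z(y) = (y² + y²) + (5 - y) = 2*y² + (5 - y) = 5 - y + 2*y²)
((-11 + 5)*(z(-7) + 12))*(-135) + 56 = ((-11 + 5)*((5 - 1*(-7) + 2*(-7)²) + 12))*(-135) + 56 = -6*((5 + 7 + 2*49) + 12)*(-135) + 56 = -6*((5 + 7 + 98) + 12)*(-135) + 56 = -6*(110 + 12)*(-135) + 56 = -6*122*(-135) + 56 = -732*(-135) + 56 = 98820 + 56 = 98876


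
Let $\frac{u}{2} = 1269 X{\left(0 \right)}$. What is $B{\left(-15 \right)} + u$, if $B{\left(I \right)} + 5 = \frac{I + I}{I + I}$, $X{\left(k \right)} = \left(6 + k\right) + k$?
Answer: $15224$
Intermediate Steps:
$X{\left(k \right)} = 6 + 2 k$
$B{\left(I \right)} = -4$ ($B{\left(I \right)} = -5 + \frac{I + I}{I + I} = -5 + \frac{2 I}{2 I} = -5 + 2 I \frac{1}{2 I} = -5 + 1 = -4$)
$u = 15228$ ($u = 2 \cdot 1269 \left(6 + 2 \cdot 0\right) = 2 \cdot 1269 \left(6 + 0\right) = 2 \cdot 1269 \cdot 6 = 2 \cdot 7614 = 15228$)
$B{\left(-15 \right)} + u = -4 + 15228 = 15224$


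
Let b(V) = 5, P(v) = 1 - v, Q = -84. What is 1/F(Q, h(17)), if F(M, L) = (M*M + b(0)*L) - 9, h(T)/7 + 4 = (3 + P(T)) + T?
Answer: 1/7047 ≈ 0.00014190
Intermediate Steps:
h(T) = 0 (h(T) = -28 + 7*((3 + (1 - T)) + T) = -28 + 7*((4 - T) + T) = -28 + 7*4 = -28 + 28 = 0)
F(M, L) = -9 + M² + 5*L (F(M, L) = (M*M + 5*L) - 9 = (M² + 5*L) - 9 = -9 + M² + 5*L)
1/F(Q, h(17)) = 1/(-9 + (-84)² + 5*0) = 1/(-9 + 7056 + 0) = 1/7047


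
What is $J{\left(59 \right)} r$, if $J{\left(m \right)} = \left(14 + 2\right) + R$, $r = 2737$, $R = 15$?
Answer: $84847$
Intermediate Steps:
$J{\left(m \right)} = 31$ ($J{\left(m \right)} = \left(14 + 2\right) + 15 = 16 + 15 = 31$)
$J{\left(59 \right)} r = 31 \cdot 2737 = 84847$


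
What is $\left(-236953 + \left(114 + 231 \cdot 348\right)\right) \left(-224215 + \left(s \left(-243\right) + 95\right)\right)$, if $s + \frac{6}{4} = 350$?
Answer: $\frac{96625858561}{2} \approx 4.8313 \cdot 10^{10}$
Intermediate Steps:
$s = \frac{697}{2}$ ($s = - \frac{3}{2} + 350 = \frac{697}{2} \approx 348.5$)
$\left(-236953 + \left(114 + 231 \cdot 348\right)\right) \left(-224215 + \left(s \left(-243\right) + 95\right)\right) = \left(-236953 + \left(114 + 231 \cdot 348\right)\right) \left(-224215 + \left(\frac{697}{2} \left(-243\right) + 95\right)\right) = \left(-236953 + \left(114 + 80388\right)\right) \left(-224215 + \left(- \frac{169371}{2} + 95\right)\right) = \left(-236953 + 80502\right) \left(-224215 - \frac{169181}{2}\right) = \left(-156451\right) \left(- \frac{617611}{2}\right) = \frac{96625858561}{2}$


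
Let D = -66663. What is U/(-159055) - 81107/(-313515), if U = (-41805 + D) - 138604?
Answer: 18072250393/9973225665 ≈ 1.8121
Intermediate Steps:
U = -247072 (U = (-41805 - 66663) - 138604 = -108468 - 138604 = -247072)
U/(-159055) - 81107/(-313515) = -247072/(-159055) - 81107/(-313515) = -247072*(-1/159055) - 81107*(-1/313515) = 247072/159055 + 81107/313515 = 18072250393/9973225665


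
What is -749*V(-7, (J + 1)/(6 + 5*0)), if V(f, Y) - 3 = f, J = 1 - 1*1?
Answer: 2996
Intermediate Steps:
J = 0 (J = 1 - 1 = 0)
V(f, Y) = 3 + f
-749*V(-7, (J + 1)/(6 + 5*0)) = -749*(3 - 7) = -749*(-4) = 2996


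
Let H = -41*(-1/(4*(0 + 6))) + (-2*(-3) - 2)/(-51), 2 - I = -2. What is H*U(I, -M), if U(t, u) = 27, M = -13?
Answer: 5985/136 ≈ 44.007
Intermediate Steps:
I = 4 (I = 2 - 1*(-2) = 2 + 2 = 4)
H = 665/408 (H = -41/((-4*6)) + (6 - 2)*(-1/51) = -41/(-24) + 4*(-1/51) = -41*(-1/24) - 4/51 = 41/24 - 4/51 = 665/408 ≈ 1.6299)
H*U(I, -M) = (665/408)*27 = 5985/136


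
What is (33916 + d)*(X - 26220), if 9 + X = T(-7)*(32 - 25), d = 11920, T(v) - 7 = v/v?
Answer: -1199665628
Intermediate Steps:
T(v) = 8 (T(v) = 7 + v/v = 7 + 1 = 8)
X = 47 (X = -9 + 8*(32 - 25) = -9 + 8*7 = -9 + 56 = 47)
(33916 + d)*(X - 26220) = (33916 + 11920)*(47 - 26220) = 45836*(-26173) = -1199665628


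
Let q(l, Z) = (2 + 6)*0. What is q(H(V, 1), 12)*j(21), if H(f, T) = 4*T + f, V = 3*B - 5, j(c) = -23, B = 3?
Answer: 0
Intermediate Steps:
V = 4 (V = 3*3 - 5 = 9 - 5 = 4)
H(f, T) = f + 4*T
q(l, Z) = 0 (q(l, Z) = 8*0 = 0)
q(H(V, 1), 12)*j(21) = 0*(-23) = 0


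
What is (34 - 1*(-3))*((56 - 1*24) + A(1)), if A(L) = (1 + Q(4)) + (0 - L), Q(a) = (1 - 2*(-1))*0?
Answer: 1184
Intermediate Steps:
Q(a) = 0 (Q(a) = (1 + 2)*0 = 3*0 = 0)
A(L) = 1 - L (A(L) = (1 + 0) + (0 - L) = 1 - L)
(34 - 1*(-3))*((56 - 1*24) + A(1)) = (34 - 1*(-3))*((56 - 1*24) + (1 - 1*1)) = (34 + 3)*((56 - 24) + (1 - 1)) = 37*(32 + 0) = 37*32 = 1184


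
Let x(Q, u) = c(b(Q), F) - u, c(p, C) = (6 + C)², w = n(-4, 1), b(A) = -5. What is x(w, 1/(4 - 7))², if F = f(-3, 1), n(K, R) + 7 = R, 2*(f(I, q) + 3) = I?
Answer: 961/144 ≈ 6.6736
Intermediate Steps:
f(I, q) = -3 + I/2
n(K, R) = -7 + R
w = -6 (w = -7 + 1 = -6)
F = -9/2 (F = -3 + (½)*(-3) = -3 - 3/2 = -9/2 ≈ -4.5000)
x(Q, u) = 9/4 - u (x(Q, u) = (6 - 9/2)² - u = (3/2)² - u = 9/4 - u)
x(w, 1/(4 - 7))² = (9/4 - 1/(4 - 7))² = (9/4 - 1/(-3))² = (9/4 - 1*(-⅓))² = (9/4 + ⅓)² = (31/12)² = 961/144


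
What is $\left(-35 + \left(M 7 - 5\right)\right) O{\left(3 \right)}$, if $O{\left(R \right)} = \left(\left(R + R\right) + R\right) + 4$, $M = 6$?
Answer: $26$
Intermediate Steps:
$O{\left(R \right)} = 4 + 3 R$ ($O{\left(R \right)} = \left(2 R + R\right) + 4 = 3 R + 4 = 4 + 3 R$)
$\left(-35 + \left(M 7 - 5\right)\right) O{\left(3 \right)} = \left(-35 + \left(6 \cdot 7 - 5\right)\right) \left(4 + 3 \cdot 3\right) = \left(-35 + \left(42 - 5\right)\right) \left(4 + 9\right) = \left(-35 + 37\right) 13 = 2 \cdot 13 = 26$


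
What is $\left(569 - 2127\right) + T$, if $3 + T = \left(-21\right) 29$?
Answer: $-2170$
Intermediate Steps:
$T = -612$ ($T = -3 - 609 = -612$)
$\left(569 - 2127\right) + T = \left(569 - 2127\right) - 612 = -1558 - 612 = -2170$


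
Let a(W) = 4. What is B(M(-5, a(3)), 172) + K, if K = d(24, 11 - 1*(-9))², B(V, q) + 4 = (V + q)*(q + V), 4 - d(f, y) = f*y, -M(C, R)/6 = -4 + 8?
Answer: 248476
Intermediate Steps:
M(C, R) = -24 (M(C, R) = -6*(-4 + 8) = -6*4 = -24)
d(f, y) = 4 - f*y
B(V, q) = -4 + (V + q)² (B(V, q) = -4 + (V + q)*(q + V) = -4 + (V + q)*(V + q) = -4 + (V + q)²)
K = 226576 (K = (4 - 1*24*(11 - 1*(-9)))² = (4 - 1*24*(11 + 9))² = (4 - 1*24*20)² = (4 - 480)² = (-476)² = 226576)
B(M(-5, a(3)), 172) + K = (-4 + (-24 + 172)²) + 226576 = (-4 + 148²) + 226576 = (-4 + 21904) + 226576 = 21900 + 226576 = 248476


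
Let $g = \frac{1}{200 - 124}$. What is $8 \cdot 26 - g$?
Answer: $\frac{15807}{76} \approx 207.99$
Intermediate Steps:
$g = \frac{1}{76} \approx 0.013158$
$8 \cdot 26 - g = 8 \cdot 26 - \frac{1}{76} = 208 - \frac{1}{76} = \frac{15807}{76}$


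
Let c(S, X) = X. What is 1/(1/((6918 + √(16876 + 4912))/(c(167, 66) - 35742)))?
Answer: -1153/5946 - √5447/17838 ≈ -0.19805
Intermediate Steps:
1/(1/((6918 + √(16876 + 4912))/(c(167, 66) - 35742))) = 1/(1/((6918 + √(16876 + 4912))/(66 - 35742))) = 1/(1/((6918 + √21788)/(-35676))) = 1/(1/((6918 + 2*√5447)*(-1/35676))) = 1/(1/(-1153/5946 - √5447/17838)) = -1153/5946 - √5447/17838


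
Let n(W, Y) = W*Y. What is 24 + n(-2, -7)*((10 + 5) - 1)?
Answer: 220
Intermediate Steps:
24 + n(-2, -7)*((10 + 5) - 1) = 24 + (-2*(-7))*((10 + 5) - 1) = 24 + 14*(15 - 1) = 24 + 14*14 = 24 + 196 = 220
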